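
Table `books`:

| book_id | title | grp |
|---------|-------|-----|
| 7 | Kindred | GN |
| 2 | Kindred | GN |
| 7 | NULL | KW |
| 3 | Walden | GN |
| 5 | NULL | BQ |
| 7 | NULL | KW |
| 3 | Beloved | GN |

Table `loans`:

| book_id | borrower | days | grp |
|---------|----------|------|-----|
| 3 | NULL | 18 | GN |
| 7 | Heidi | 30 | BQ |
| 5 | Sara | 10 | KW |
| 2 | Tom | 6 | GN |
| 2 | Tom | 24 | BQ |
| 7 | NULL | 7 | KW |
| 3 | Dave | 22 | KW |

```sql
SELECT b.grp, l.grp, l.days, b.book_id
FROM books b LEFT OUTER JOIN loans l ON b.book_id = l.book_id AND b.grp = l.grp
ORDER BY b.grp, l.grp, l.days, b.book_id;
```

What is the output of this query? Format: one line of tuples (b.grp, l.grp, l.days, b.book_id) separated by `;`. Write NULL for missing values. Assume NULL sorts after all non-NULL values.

(BQ, NULL, NULL, 5); (GN, GN, 6, 2); (GN, GN, 18, 3); (GN, GN, 18, 3); (GN, NULL, NULL, 7); (KW, KW, 7, 7); (KW, KW, 7, 7)

LEFT JOIN keeps every row from `books`; unmatched rows get NULL for `loans`'s columns.
Matching on b.book_id = l.book_id AND b.grp = l.grp.
Matched pairs: 5; unmatched b rows kept: 2.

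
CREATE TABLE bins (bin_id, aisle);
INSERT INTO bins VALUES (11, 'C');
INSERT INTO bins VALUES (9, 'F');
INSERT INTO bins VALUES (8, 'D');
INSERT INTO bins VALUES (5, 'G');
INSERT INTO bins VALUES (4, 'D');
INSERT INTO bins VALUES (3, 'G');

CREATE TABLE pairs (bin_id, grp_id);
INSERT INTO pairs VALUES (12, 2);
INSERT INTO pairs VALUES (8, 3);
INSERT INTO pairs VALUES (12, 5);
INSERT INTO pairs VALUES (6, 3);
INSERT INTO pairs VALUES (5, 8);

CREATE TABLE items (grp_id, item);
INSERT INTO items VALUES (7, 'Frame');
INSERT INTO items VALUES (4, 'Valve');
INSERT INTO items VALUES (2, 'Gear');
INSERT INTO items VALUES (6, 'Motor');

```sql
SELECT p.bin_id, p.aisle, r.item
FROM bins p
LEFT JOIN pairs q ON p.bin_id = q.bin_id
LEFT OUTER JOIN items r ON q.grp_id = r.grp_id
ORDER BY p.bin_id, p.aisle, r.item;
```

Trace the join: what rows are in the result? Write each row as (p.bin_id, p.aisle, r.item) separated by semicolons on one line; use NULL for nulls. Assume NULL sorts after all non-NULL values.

(3, G, NULL); (4, D, NULL); (5, G, NULL); (8, D, NULL); (9, F, NULL); (11, C, NULL)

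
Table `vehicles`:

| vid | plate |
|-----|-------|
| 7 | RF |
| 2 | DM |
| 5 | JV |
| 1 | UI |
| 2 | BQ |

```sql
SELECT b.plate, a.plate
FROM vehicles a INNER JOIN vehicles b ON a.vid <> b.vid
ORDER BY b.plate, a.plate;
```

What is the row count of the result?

INNER JOIN keeps only pairs where the ON condition holds.
Matching on a.vid <> b.vid.
- a[0] vid=7 → 4 match(es) in b → 4 row(s).
- a[1] vid=2 → 3 match(es) in b → 3 row(s).
- a[2] vid=5 → 4 match(es) in b → 4 row(s).
- a[3] vid=1 → 4 match(es) in b → 4 row(s).
- a[4] vid=2 → 3 match(es) in b → 3 row(s).
Total: 18 rows.

18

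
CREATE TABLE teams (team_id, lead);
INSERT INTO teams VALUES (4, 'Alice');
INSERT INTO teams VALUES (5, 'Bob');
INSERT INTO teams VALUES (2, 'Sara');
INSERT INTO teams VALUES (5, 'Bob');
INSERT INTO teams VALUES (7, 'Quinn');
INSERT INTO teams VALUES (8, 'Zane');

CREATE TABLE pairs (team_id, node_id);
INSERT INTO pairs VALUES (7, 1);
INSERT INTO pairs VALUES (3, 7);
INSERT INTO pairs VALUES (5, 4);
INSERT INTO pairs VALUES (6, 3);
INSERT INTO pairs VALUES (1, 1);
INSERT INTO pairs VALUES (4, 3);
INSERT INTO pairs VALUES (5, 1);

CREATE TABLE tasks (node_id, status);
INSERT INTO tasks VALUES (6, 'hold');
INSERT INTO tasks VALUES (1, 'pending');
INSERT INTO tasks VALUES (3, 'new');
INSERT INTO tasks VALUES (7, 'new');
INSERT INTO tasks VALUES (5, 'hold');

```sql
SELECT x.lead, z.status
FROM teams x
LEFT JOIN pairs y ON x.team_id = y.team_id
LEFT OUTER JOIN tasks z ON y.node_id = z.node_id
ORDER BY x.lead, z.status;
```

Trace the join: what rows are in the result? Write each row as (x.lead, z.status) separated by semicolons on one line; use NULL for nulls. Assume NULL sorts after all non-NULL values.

Step 1 — x LEFT JOIN y on team_id → 8 row(s).
Then LEFT JOIN `tasks z` on node_id: each of those 8 rows is kept; rows whose y.node_id has no match in z get NULL for z's columns.

(Alice, new); (Bob, pending); (Bob, pending); (Bob, NULL); (Bob, NULL); (Quinn, pending); (Sara, NULL); (Zane, NULL)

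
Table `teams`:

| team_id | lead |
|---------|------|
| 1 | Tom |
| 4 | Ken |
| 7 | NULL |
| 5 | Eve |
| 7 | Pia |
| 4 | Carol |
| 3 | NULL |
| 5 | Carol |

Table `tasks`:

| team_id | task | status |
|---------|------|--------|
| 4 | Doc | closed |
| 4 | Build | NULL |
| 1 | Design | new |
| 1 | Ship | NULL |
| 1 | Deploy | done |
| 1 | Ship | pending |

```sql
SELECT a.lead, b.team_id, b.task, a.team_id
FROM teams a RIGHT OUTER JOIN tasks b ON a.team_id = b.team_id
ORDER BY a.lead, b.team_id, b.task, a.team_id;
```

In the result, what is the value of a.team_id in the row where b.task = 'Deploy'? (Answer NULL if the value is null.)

1

RIGHT JOIN keeps every row from `tasks`; unmatched rows get NULL for `teams`'s columns.
Matching on a.team_id = b.team_id.
- a[0] team_id=1 → 4 match(es) in b → 4 row(s).
- a[1] team_id=4 → 2 match(es) in b → 2 row(s).
- a[2] team_id=7 → no match.
- a[3] team_id=5 → no match.
- a[4] team_id=7 → no match.
- a[5] team_id=4 → 2 match(es) in b → 2 row(s).
- a[6] team_id=3 → no match.
- a[7] team_id=5 → no match.
- every b row matched at least one a row.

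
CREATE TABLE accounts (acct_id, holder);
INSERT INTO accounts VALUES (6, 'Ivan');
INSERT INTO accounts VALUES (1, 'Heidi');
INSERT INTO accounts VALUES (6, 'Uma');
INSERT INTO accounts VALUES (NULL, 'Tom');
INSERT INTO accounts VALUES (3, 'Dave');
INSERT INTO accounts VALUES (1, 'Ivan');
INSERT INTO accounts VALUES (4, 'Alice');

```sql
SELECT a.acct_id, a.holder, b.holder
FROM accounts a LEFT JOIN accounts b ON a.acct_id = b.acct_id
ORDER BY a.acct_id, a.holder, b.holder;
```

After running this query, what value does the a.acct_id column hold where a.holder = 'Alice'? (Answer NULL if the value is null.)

4

LEFT JOIN keeps every row from `accounts a`; unmatched rows get NULL for `accounts b`'s columns.
Matching on a.acct_id = b.acct_id. A NULL in a compared column never satisfies the condition.
- a[0] acct_id=6 → 2 match(es) in b → 2 row(s).
- a[1] acct_id=1 → 2 match(es) in b → 2 row(s).
- a[2] acct_id=6 → 2 match(es) in b → 2 row(s).
- a[3] acct_id=NULL → no match; kept with NULLs on the b side.
- a[4] acct_id=3 → 1 match(es) in b → 1 row(s).
- a[5] acct_id=1 → 2 match(es) in b → 2 row(s).
- a[6] acct_id=4 → 1 match(es) in b → 1 row(s).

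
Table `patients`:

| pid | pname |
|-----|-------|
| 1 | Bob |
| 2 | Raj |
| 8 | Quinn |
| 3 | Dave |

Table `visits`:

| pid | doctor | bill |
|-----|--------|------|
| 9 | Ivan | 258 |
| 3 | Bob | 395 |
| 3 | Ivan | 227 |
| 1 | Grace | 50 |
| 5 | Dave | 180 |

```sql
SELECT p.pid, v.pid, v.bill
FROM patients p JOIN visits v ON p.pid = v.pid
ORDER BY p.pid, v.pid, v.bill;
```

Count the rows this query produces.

3

INNER JOIN keeps only pairs where the ON condition holds.
Matching on p.pid = v.pid.
Matched pairs: 3.
Total: 3 rows.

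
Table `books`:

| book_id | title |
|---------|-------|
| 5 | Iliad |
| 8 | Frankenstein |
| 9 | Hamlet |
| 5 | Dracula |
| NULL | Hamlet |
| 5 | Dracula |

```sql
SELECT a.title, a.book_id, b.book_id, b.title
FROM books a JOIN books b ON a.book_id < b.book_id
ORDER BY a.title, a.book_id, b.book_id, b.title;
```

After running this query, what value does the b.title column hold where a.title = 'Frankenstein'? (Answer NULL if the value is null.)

INNER JOIN keeps only pairs where the ON condition holds.
Matching on a.book_id < b.book_id. A NULL in a compared column never satisfies the condition.
Matched pairs: 7.

Hamlet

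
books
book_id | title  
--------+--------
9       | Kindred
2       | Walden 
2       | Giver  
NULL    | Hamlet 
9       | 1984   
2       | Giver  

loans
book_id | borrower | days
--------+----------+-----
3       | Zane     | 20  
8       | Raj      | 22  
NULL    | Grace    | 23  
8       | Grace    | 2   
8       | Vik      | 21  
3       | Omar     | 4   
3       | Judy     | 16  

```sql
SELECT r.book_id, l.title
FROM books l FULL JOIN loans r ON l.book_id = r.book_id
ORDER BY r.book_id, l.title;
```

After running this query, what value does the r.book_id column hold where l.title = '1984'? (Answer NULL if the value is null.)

NULL

FULL OUTER JOIN keeps every row from both sides; unmatched rows get NULL for the other side's columns.
Matching on l.book_id = r.book_id. A NULL in a compared column never satisfies the condition.
- l[0] book_id=9 → no match; kept with NULLs on the r side.
- l[1] book_id=2 → no match; kept with NULLs on the r side.
- l[2] book_id=2 → no match; kept with NULLs on the r side.
- l[3] book_id=NULL → no match; kept with NULLs on the r side.
- l[4] book_id=9 → no match; kept with NULLs on the r side.
- l[5] book_id=2 → no match; kept with NULLs on the r side.
- plus 7 unmatched r row(s), each kept with NULL l columns.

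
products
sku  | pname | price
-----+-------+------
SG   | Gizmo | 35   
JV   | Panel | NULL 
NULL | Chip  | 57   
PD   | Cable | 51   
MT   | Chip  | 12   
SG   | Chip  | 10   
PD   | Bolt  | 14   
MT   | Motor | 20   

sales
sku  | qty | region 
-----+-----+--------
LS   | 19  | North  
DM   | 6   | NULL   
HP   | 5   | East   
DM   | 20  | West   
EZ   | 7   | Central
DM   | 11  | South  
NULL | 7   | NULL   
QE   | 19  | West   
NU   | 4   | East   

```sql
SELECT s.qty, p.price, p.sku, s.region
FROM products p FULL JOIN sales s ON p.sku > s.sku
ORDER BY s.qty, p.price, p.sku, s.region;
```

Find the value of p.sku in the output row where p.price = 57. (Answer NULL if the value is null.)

NULL

FULL OUTER JOIN keeps every row from both sides; unmatched rows get NULL for the other side's columns.
Matching on p.sku > s.sku. A NULL in a compared column never satisfies the condition.
Matched pairs: 47; unmatched p rows kept: 1; unmatched s rows kept: 1.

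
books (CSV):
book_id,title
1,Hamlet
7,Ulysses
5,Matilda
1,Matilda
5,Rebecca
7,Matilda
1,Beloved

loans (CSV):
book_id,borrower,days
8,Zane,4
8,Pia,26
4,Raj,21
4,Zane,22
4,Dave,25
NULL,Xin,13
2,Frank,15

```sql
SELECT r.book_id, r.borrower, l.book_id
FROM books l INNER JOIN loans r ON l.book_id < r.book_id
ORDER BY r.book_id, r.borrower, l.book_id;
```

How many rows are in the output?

INNER JOIN keeps only pairs where the ON condition holds.
Matching on l.book_id < r.book_id. A NULL in a compared column never satisfies the condition.
- book_id=1: 6 matching r row(s), so 6 row(s) emitted.
- book_id=7: 2 matching r row(s), so 2 row(s) emitted.
- book_id=5: 2 matching r row(s), so 2 row(s) emitted.
- book_id=1: 6 matching r row(s), so 6 row(s) emitted.
- book_id=5: 2 matching r row(s), so 2 row(s) emitted.
- book_id=7: 2 matching r row(s), so 2 row(s) emitted.
- book_id=1: 6 matching r row(s), so 6 row(s) emitted.
Total: 26 rows.

26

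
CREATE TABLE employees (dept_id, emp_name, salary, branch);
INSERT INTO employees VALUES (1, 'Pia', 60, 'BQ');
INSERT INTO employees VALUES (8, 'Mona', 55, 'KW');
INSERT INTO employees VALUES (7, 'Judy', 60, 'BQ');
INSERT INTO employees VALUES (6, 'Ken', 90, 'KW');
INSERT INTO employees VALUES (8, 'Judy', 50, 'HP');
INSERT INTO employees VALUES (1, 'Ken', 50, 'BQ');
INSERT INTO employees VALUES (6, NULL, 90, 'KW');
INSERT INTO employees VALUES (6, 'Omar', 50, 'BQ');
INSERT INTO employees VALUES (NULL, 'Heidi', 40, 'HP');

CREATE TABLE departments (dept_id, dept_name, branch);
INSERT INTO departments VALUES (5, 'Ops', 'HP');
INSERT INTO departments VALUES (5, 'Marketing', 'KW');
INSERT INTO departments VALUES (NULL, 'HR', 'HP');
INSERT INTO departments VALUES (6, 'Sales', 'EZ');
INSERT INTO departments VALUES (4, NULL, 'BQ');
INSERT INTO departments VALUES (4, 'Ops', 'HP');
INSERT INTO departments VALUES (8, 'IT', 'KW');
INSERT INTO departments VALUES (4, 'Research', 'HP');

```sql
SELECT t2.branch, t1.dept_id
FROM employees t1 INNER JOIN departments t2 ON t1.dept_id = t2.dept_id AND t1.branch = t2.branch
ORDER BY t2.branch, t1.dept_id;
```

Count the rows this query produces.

INNER JOIN keeps only pairs where the ON condition holds.
Matching on t1.dept_id = t2.dept_id AND t1.branch = t2.branch. A NULL in a compared column never satisfies the condition.
- t1 (dept_id=1, branch=BQ) has no partner → excluded.
- t1 (dept_id=8, branch=KW) pairs with 1 row(s) of t2.
- t1 (dept_id=7, branch=BQ) has no partner → excluded.
- t1 (dept_id=6, branch=KW) has no partner → excluded.
- t1 (dept_id=8, branch=HP) has no partner → excluded.
- t1 (dept_id=1, branch=BQ) has no partner → excluded.
- t1 (dept_id=6, branch=KW) has no partner → excluded.
- t1 (dept_id=6, branch=BQ) has no partner → excluded.
- t1 (dept_id=NULL, branch=HP) has no partner → excluded.
Total: 1 rows.

1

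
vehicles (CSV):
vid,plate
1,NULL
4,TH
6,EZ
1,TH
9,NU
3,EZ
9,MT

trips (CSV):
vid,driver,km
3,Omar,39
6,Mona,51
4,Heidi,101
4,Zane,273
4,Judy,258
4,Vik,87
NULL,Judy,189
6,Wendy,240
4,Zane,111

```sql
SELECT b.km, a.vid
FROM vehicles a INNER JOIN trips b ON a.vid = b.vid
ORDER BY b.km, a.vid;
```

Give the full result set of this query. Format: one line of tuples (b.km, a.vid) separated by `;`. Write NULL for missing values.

(39, 3); (51, 6); (87, 4); (101, 4); (111, 4); (240, 6); (258, 4); (273, 4)

INNER JOIN keeps only pairs where the ON condition holds.
Matching on a.vid = b.vid. A NULL in a compared column never satisfies the condition.
- a (vid=1) has no partner → excluded.
- a (vid=4) pairs with 5 row(s) of b.
- a (vid=6) pairs with 2 row(s) of b.
- a (vid=1) has no partner → excluded.
- a (vid=9) has no partner → excluded.
- a (vid=3) pairs with 1 row(s) of b.
- a (vid=9) has no partner → excluded.
After projecting and ordering:
b.km | a.vid
39 | 3
51 | 6
87 | 4
101 | 4
111 | 4
240 | 6
258 | 4
273 | 4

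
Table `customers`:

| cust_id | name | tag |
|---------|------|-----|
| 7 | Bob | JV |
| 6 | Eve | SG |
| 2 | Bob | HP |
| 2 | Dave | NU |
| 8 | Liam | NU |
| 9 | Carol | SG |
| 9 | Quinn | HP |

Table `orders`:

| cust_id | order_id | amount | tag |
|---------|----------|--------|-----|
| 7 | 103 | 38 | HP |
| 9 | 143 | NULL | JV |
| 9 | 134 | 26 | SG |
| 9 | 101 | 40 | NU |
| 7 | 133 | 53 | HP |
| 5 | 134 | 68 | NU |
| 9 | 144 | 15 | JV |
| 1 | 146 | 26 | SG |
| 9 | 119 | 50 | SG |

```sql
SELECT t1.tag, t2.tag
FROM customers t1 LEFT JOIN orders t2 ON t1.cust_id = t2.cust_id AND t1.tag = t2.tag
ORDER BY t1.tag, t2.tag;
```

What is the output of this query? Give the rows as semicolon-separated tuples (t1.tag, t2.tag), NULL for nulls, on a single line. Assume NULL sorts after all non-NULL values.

(HP, NULL); (HP, NULL); (JV, NULL); (NU, NULL); (NU, NULL); (SG, SG); (SG, SG); (SG, NULL)

LEFT JOIN keeps every row from `customers`; unmatched rows get NULL for `orders`'s columns.
Matching on t1.cust_id = t2.cust_id AND t1.tag = t2.tag.
Matched pairs: 2; unmatched t1 rows kept: 6.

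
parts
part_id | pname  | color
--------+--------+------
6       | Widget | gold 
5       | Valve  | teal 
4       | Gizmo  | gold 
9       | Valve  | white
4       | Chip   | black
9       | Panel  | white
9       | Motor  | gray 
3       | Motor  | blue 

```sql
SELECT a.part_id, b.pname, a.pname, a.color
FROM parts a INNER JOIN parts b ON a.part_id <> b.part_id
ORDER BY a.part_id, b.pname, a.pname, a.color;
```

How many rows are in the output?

INNER JOIN keeps only pairs where the ON condition holds.
Matching on a.part_id <> b.part_id.
Matched pairs: 48.
Total: 48 rows.

48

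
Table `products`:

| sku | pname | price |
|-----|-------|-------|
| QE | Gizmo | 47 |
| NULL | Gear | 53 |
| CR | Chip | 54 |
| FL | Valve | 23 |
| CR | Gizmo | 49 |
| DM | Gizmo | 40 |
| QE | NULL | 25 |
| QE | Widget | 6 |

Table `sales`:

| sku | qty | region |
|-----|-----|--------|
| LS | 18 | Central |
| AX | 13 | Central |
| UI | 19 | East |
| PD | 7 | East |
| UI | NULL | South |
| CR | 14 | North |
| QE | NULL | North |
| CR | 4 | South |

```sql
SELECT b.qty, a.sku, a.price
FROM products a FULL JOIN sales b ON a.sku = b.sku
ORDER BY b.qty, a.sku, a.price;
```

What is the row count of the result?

FULL OUTER JOIN keeps every row from both sides; unmatched rows get NULL for the other side's columns.
Matching on a.sku = b.sku. A NULL in a compared column never satisfies the condition.
- a (sku=QE) pairs with 1 row(s) of b.
- a (sku=NULL) has no partner → padded with NULL.
- a (sku=CR) pairs with 2 row(s) of b.
- a (sku=FL) has no partner → padded with NULL.
- a (sku=CR) pairs with 2 row(s) of b.
- a (sku=DM) has no partner → padded with NULL.
- a (sku=QE) pairs with 1 row(s) of b.
- a (sku=QE) pairs with 1 row(s) of b.
- plus 5 unmatched b row(s), each kept with NULL a columns.
Total: 7 matched + 8 padded = 15 rows.

15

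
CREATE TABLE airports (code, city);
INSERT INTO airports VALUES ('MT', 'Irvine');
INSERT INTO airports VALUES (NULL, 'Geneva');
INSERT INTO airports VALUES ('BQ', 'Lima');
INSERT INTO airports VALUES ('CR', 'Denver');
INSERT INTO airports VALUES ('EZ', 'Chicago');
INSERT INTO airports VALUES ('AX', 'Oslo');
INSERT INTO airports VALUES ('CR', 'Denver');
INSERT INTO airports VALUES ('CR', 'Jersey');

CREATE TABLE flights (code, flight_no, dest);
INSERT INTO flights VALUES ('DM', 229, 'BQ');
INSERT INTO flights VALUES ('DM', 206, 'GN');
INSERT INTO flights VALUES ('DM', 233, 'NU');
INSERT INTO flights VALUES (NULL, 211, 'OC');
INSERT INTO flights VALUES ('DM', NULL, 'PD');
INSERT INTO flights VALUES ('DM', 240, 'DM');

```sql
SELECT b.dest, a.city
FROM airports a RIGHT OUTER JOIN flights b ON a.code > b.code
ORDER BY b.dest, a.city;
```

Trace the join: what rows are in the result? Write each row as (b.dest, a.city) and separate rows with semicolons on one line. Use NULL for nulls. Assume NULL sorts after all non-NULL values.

RIGHT JOIN keeps every row from `flights`; unmatched rows get NULL for `airports`'s columns.
Matching on a.code > b.code. A NULL in a compared column never satisfies the condition.
Matched pairs: 10; unmatched b rows kept: 1.

(BQ, Chicago); (BQ, Irvine); (DM, Chicago); (DM, Irvine); (GN, Chicago); (GN, Irvine); (NU, Chicago); (NU, Irvine); (OC, NULL); (PD, Chicago); (PD, Irvine)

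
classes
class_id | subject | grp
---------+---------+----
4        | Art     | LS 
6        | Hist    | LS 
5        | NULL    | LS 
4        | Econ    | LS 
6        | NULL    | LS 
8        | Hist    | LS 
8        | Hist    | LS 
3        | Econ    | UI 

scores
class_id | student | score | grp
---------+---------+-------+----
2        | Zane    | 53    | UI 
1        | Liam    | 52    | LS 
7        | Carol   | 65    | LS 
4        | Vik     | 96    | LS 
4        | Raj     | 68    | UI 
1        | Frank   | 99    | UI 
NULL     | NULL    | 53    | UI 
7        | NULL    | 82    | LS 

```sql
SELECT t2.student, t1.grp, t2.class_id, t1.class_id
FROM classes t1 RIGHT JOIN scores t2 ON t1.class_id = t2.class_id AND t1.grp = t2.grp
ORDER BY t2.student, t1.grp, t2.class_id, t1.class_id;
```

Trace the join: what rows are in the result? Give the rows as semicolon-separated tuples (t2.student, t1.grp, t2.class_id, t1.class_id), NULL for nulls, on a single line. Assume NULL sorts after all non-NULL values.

RIGHT JOIN keeps every row from `scores`; unmatched rows get NULL for `classes`'s columns.
Matching on t1.class_id = t2.class_id AND t1.grp = t2.grp. A NULL in a compared column never satisfies the condition.
- class_id=4, grp=LS: 1 matching t2 row(s), so 1 row(s) emitted.
- class_id=6, grp=LS: no matching t2 row.
- class_id=5, grp=LS: no matching t2 row.
- class_id=4, grp=LS: 1 matching t2 row(s), so 1 row(s) emitted.
- class_id=6, grp=LS: no matching t2 row.
- class_id=8, grp=LS: no matching t2 row.
- class_id=8, grp=LS: no matching t2 row.
- class_id=3, grp=UI: no matching t2 row.
- 7 row(s) from t2 found no t1 partner → padded with NULL.
After projecting and ordering:
t2.student | t1.grp | t2.class_id | t1.class_id
Carol | NULL | 7 | NULL
Frank | NULL | 1 | NULL
Liam | NULL | 1 | NULL
Raj | NULL | 4 | NULL
Vik | LS | 4 | 4
Vik | LS | 4 | 4
Zane | NULL | 2 | NULL
NULL | NULL | 7 | NULL
NULL | NULL | NULL | NULL

(Carol, NULL, 7, NULL); (Frank, NULL, 1, NULL); (Liam, NULL, 1, NULL); (Raj, NULL, 4, NULL); (Vik, LS, 4, 4); (Vik, LS, 4, 4); (Zane, NULL, 2, NULL); (NULL, NULL, 7, NULL); (NULL, NULL, NULL, NULL)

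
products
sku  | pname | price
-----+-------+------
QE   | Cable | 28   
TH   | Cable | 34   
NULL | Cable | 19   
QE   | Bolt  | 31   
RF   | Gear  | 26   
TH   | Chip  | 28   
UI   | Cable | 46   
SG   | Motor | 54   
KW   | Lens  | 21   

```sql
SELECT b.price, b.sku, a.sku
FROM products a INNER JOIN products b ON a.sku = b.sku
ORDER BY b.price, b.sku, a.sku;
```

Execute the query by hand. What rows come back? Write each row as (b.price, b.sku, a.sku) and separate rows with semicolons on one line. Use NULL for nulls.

(21, KW, KW); (26, RF, RF); (28, QE, QE); (28, QE, QE); (28, TH, TH); (28, TH, TH); (31, QE, QE); (31, QE, QE); (34, TH, TH); (34, TH, TH); (46, UI, UI); (54, SG, SG)

INNER JOIN keeps only pairs where the ON condition holds.
Matching on a.sku = b.sku. A NULL in a compared column never satisfies the condition.
Matched pairs: 12.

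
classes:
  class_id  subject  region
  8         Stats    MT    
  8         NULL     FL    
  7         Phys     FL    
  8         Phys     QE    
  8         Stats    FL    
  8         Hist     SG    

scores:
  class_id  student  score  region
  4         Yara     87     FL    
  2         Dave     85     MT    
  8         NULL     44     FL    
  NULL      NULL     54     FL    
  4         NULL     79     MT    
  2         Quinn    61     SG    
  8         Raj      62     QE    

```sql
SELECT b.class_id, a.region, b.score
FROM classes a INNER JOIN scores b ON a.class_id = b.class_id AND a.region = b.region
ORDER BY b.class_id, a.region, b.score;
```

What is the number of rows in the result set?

INNER JOIN keeps only pairs where the ON condition holds.
Matching on a.class_id = b.class_id AND a.region = b.region. A NULL in a compared column never satisfies the condition.
Matched pairs: 3.
Total: 3 rows.

3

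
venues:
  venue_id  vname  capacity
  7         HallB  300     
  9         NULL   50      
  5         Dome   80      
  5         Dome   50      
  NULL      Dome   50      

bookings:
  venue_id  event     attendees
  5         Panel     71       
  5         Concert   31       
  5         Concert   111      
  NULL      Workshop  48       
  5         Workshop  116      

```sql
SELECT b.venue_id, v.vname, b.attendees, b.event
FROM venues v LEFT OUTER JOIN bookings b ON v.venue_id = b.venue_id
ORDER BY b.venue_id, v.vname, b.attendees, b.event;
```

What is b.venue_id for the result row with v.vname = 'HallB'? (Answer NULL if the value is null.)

NULL

LEFT JOIN keeps every row from `venues`; unmatched rows get NULL for `bookings`'s columns.
Matching on v.venue_id = b.venue_id. A NULL in a compared column never satisfies the condition.
- v row (venue_id=7): no match → kept, b columns NULL.
- v row (venue_id=9): no match → kept, b columns NULL.
- v row (venue_id=5): matches 4 b row(s) → 4 output row(s).
- v row (venue_id=5): matches 4 b row(s) → 4 output row(s).
- v row (venue_id=NULL): no match → kept, b columns NULL.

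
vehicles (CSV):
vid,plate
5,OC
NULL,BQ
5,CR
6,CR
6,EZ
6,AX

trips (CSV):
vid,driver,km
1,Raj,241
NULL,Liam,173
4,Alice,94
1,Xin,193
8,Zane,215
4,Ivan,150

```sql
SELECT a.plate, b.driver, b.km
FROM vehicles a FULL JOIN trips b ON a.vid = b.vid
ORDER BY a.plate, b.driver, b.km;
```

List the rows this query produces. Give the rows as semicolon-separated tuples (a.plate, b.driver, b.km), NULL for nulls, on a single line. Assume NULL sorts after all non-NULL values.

(AX, NULL, NULL); (BQ, NULL, NULL); (CR, NULL, NULL); (CR, NULL, NULL); (EZ, NULL, NULL); (OC, NULL, NULL); (NULL, Alice, 94); (NULL, Ivan, 150); (NULL, Liam, 173); (NULL, Raj, 241); (NULL, Xin, 193); (NULL, Zane, 215)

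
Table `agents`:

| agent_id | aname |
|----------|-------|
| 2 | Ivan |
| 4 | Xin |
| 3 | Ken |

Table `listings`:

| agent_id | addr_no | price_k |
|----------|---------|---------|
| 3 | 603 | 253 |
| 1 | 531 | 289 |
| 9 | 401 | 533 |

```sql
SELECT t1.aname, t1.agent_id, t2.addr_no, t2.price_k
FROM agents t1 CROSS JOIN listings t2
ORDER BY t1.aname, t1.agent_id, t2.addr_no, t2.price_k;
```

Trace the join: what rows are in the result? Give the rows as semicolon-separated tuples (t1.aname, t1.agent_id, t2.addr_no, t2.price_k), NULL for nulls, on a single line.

(Ivan, 2, 401, 533); (Ivan, 2, 531, 289); (Ivan, 2, 603, 253); (Ken, 3, 401, 533); (Ken, 3, 531, 289); (Ken, 3, 603, 253); (Xin, 4, 401, 533); (Xin, 4, 531, 289); (Xin, 4, 603, 253)

CROSS JOIN pairs every row of `agents` with every row of `listings`: 3 × 3 = 9 rows.
After projecting and ordering:
t1.aname | t1.agent_id | t2.addr_no | t2.price_k
Ivan | 2 | 401 | 533
Ivan | 2 | 531 | 289
Ivan | 2 | 603 | 253
Ken | 3 | 401 | 533
Ken | 3 | 531 | 289
Ken | 3 | 603 | 253
Xin | 4 | 401 | 533
Xin | 4 | 531 | 289
Xin | 4 | 603 | 253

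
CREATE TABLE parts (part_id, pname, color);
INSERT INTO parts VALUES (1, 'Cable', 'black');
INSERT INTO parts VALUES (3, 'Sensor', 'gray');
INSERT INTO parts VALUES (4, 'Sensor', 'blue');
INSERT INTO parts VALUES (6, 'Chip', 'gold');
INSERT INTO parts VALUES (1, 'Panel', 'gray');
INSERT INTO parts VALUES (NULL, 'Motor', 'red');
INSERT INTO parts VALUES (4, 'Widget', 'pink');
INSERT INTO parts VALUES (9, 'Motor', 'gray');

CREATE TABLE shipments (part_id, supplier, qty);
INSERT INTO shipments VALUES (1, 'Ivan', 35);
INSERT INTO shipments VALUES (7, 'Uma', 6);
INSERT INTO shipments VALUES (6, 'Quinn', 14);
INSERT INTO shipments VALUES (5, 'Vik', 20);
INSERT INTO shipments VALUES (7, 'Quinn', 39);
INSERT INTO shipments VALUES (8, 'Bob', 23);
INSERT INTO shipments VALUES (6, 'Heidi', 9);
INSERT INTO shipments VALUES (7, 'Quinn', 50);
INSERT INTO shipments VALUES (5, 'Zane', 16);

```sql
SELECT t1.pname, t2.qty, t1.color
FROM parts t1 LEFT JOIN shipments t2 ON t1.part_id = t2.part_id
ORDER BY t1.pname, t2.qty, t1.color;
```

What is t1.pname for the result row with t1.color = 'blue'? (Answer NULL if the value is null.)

LEFT JOIN keeps every row from `parts`; unmatched rows get NULL for `shipments`'s columns.
Matching on t1.part_id = t2.part_id. A NULL in a compared column never satisfies the condition.
- t1 (part_id=1) pairs with 1 row(s) of t2.
- t1 (part_id=3) has no partner → padded with NULL.
- t1 (part_id=4) has no partner → padded with NULL.
- t1 (part_id=6) pairs with 2 row(s) of t2.
- t1 (part_id=1) pairs with 1 row(s) of t2.
- t1 (part_id=NULL) has no partner → padded with NULL.
- t1 (part_id=4) has no partner → padded with NULL.
- t1 (part_id=9) has no partner → padded with NULL.

Sensor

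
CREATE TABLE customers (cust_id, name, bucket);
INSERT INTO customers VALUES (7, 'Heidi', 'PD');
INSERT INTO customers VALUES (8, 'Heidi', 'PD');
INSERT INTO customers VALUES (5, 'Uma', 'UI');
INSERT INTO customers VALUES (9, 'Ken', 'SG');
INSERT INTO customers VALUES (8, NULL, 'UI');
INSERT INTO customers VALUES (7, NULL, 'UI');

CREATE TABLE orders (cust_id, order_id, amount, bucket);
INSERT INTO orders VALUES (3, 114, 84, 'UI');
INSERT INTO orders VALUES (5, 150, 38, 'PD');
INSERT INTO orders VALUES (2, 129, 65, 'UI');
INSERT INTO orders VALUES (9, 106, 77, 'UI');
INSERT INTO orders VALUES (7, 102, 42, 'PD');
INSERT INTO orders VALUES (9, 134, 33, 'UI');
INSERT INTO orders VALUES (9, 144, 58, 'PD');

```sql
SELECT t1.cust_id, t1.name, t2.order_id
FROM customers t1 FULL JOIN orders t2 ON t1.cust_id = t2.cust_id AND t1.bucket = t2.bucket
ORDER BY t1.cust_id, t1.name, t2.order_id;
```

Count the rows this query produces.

12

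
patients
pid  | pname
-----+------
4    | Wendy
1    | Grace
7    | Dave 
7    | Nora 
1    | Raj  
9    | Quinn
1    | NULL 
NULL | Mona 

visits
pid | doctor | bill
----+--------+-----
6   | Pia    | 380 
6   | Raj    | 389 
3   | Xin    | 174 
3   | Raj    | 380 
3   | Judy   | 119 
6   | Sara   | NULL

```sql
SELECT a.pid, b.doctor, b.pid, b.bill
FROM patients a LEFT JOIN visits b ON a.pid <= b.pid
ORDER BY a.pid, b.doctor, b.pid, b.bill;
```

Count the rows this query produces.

25

LEFT JOIN keeps every row from `patients`; unmatched rows get NULL for `visits`'s columns.
Matching on a.pid <= b.pid. A NULL in a compared column never satisfies the condition.
- a[0] pid=4 → 3 match(es) in b → 3 row(s).
- a[1] pid=1 → 6 match(es) in b → 6 row(s).
- a[2] pid=7 → no match; kept with NULLs on the b side.
- a[3] pid=7 → no match; kept with NULLs on the b side.
- a[4] pid=1 → 6 match(es) in b → 6 row(s).
- a[5] pid=9 → no match; kept with NULLs on the b side.
- a[6] pid=1 → 6 match(es) in b → 6 row(s).
- a[7] pid=NULL → no match; kept with NULLs on the b side.
Total: 21 matched + 4 padded = 25 rows.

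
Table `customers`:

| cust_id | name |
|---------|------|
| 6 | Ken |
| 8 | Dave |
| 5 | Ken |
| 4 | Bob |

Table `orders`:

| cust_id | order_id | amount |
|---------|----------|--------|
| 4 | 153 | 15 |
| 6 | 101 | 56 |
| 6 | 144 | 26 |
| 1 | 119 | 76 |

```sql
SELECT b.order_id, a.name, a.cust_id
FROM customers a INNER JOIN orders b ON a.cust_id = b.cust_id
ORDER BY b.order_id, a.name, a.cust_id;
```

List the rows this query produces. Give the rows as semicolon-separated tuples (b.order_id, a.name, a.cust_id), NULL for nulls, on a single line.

(101, Ken, 6); (144, Ken, 6); (153, Bob, 4)

INNER JOIN keeps only pairs where the ON condition holds.
Matching on a.cust_id = b.cust_id.
- a row (cust_id=6): matches 2 b row(s) → 2 output row(s).
- a row (cust_id=8): no match → dropped.
- a row (cust_id=5): no match → dropped.
- a row (cust_id=4): matches 1 b row(s) → 1 output row(s).
After projecting and ordering:
b.order_id | a.name | a.cust_id
101 | Ken | 6
144 | Ken | 6
153 | Bob | 4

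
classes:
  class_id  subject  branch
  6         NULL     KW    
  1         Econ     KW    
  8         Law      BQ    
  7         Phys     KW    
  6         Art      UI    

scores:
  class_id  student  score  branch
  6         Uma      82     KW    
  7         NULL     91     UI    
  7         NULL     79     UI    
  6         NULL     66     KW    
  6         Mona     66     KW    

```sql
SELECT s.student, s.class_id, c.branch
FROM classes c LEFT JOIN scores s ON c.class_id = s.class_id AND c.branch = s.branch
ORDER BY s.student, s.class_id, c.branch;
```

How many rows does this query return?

7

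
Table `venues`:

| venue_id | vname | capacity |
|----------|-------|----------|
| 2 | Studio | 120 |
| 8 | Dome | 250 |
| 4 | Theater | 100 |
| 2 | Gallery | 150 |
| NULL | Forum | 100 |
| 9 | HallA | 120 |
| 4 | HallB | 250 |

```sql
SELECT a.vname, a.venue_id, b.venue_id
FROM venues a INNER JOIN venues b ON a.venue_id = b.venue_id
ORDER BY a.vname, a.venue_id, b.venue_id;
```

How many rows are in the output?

10

INNER JOIN keeps only pairs where the ON condition holds.
Matching on a.venue_id = b.venue_id. A NULL in a compared column never satisfies the condition.
- a row (venue_id=2): matches 2 b row(s) → 2 output row(s).
- a row (venue_id=8): matches 1 b row(s) → 1 output row(s).
- a row (venue_id=4): matches 2 b row(s) → 2 output row(s).
- a row (venue_id=2): matches 2 b row(s) → 2 output row(s).
- a row (venue_id=NULL): no match → dropped.
- a row (venue_id=9): matches 1 b row(s) → 1 output row(s).
- a row (venue_id=4): matches 2 b row(s) → 2 output row(s).
Total: 10 rows.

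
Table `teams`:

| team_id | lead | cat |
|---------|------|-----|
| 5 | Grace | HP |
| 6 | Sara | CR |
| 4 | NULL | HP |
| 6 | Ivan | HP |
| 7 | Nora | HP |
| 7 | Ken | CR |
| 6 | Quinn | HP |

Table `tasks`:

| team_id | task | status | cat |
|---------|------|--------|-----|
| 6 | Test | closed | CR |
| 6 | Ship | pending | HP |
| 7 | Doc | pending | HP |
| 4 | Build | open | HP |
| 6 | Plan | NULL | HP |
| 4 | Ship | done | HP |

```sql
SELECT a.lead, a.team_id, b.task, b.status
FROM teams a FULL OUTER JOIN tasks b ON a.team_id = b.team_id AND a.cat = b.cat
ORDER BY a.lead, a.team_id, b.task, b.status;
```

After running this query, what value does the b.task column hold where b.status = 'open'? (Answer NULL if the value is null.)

Build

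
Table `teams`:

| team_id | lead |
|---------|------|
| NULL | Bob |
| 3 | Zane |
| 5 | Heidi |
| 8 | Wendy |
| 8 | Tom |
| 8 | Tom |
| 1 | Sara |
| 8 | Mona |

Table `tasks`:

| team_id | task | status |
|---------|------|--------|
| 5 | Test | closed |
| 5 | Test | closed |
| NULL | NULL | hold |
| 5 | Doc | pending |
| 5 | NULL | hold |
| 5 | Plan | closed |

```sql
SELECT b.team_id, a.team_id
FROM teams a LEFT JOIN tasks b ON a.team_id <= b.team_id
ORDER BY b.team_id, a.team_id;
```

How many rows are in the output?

LEFT JOIN keeps every row from `teams`; unmatched rows get NULL for `tasks`'s columns.
Matching on a.team_id <= b.team_id. A NULL in a compared column never satisfies the condition.
- team_id=NULL: no b row matches, row kept with b columns NULL.
- team_id=3: 5 matching b row(s), so 5 row(s) emitted.
- team_id=5: 5 matching b row(s), so 5 row(s) emitted.
- team_id=8: no b row matches, row kept with b columns NULL.
- team_id=8: no b row matches, row kept with b columns NULL.
- team_id=8: no b row matches, row kept with b columns NULL.
- team_id=1: 5 matching b row(s), so 5 row(s) emitted.
- team_id=8: no b row matches, row kept with b columns NULL.
Total: 15 matched + 5 padded = 20 rows.

20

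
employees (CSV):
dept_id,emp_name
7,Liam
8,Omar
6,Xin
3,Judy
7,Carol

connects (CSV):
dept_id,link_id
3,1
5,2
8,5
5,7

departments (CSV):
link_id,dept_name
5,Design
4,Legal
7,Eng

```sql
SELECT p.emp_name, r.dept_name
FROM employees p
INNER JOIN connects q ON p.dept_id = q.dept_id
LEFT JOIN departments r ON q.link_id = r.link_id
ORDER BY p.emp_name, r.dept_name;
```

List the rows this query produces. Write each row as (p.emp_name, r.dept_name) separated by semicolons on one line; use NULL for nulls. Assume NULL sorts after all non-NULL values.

Step 1 — p INNER JOIN q on dept_id → 2 row(s).
Then LEFT JOIN `departments r` on link_id: each of those 2 rows is kept; rows whose q.link_id has no match in r get NULL for r's columns.

(Judy, NULL); (Omar, Design)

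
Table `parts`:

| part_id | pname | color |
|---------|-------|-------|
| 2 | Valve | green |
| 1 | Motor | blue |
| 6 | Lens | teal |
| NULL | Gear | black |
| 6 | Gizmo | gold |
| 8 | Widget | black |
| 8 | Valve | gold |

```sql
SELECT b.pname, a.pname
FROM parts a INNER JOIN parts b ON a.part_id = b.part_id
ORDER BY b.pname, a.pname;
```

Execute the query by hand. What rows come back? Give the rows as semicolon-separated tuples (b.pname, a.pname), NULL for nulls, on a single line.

(Gizmo, Gizmo); (Gizmo, Lens); (Lens, Gizmo); (Lens, Lens); (Motor, Motor); (Valve, Valve); (Valve, Valve); (Valve, Widget); (Widget, Valve); (Widget, Widget)

INNER JOIN keeps only pairs where the ON condition holds.
Matching on a.part_id = b.part_id. A NULL in a compared column never satisfies the condition.
- a (part_id=2) pairs with 1 row(s) of b.
- a (part_id=1) pairs with 1 row(s) of b.
- a (part_id=6) pairs with 2 row(s) of b.
- a (part_id=NULL) has no partner → excluded.
- a (part_id=6) pairs with 2 row(s) of b.
- a (part_id=8) pairs with 2 row(s) of b.
- a (part_id=8) pairs with 2 row(s) of b.
After projecting and ordering:
b.pname | a.pname
Gizmo | Gizmo
Gizmo | Lens
Lens | Gizmo
Lens | Lens
Motor | Motor
Valve | Valve
Valve | Valve
Valve | Widget
Widget | Valve
Widget | Widget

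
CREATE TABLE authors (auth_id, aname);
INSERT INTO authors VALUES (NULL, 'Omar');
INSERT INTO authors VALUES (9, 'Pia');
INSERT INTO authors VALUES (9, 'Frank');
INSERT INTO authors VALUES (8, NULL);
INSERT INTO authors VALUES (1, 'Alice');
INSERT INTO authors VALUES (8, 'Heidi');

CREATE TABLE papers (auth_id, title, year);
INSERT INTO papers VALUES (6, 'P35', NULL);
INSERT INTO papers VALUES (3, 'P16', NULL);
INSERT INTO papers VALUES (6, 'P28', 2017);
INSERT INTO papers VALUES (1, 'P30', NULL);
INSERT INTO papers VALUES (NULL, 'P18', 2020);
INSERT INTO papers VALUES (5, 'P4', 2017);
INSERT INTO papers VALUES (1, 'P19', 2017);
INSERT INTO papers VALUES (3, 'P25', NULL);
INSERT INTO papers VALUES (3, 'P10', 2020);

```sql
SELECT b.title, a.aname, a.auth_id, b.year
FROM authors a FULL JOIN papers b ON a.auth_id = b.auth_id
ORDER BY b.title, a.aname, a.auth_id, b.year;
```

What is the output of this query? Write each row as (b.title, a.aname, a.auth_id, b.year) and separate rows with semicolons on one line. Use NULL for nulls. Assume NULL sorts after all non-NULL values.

FULL OUTER JOIN keeps every row from both sides; unmatched rows get NULL for the other side's columns.
Matching on a.auth_id = b.auth_id. A NULL in a compared column never satisfies the condition.
- a (auth_id=NULL) has no partner → padded with NULL.
- a (auth_id=9) has no partner → padded with NULL.
- a (auth_id=9) has no partner → padded with NULL.
- a (auth_id=8) has no partner → padded with NULL.
- a (auth_id=1) pairs with 2 row(s) of b.
- a (auth_id=8) has no partner → padded with NULL.
- plus 7 unmatched b row(s), each kept with NULL a columns.

(P10, NULL, NULL, 2020); (P16, NULL, NULL, NULL); (P18, NULL, NULL, 2020); (P19, Alice, 1, 2017); (P25, NULL, NULL, NULL); (P28, NULL, NULL, 2017); (P30, Alice, 1, NULL); (P35, NULL, NULL, NULL); (P4, NULL, NULL, 2017); (NULL, Frank, 9, NULL); (NULL, Heidi, 8, NULL); (NULL, Omar, NULL, NULL); (NULL, Pia, 9, NULL); (NULL, NULL, 8, NULL)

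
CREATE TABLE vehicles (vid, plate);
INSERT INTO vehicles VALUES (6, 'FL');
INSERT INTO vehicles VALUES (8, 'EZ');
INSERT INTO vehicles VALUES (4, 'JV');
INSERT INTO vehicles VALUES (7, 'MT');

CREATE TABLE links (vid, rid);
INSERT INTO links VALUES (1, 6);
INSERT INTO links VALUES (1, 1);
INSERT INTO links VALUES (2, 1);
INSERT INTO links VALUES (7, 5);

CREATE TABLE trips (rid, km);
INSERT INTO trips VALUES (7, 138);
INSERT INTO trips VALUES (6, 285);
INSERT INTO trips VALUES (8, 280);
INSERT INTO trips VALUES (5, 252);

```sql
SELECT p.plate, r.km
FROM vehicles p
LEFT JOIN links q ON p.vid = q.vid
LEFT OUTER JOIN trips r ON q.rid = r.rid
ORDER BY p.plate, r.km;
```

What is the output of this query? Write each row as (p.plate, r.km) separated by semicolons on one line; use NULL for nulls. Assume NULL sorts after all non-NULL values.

Joins associate left-to-right: vehicles LEFT JOIN links on vid gives 4 intermediate row(s).
Then LEFT JOIN `trips r` on rid: each of those 4 rows is kept; rows whose q.rid has no match in r get NULL for r's columns.

(EZ, NULL); (FL, NULL); (JV, NULL); (MT, 252)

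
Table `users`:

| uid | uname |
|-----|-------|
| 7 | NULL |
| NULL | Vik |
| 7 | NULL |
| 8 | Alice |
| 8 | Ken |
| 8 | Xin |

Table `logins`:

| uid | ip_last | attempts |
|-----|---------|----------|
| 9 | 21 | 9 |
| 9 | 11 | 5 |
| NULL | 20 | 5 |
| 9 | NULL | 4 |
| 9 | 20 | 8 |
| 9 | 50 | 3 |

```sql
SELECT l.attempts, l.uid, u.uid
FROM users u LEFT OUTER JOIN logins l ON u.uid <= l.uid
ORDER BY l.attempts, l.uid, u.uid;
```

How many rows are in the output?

26

LEFT JOIN keeps every row from `users`; unmatched rows get NULL for `logins`'s columns.
Matching on u.uid <= l.uid. A NULL in a compared column never satisfies the condition.
- u[0] uid=7 → 5 match(es) in l → 5 row(s).
- u[1] uid=NULL → no match; kept with NULLs on the l side.
- u[2] uid=7 → 5 match(es) in l → 5 row(s).
- u[3] uid=8 → 5 match(es) in l → 5 row(s).
- u[4] uid=8 → 5 match(es) in l → 5 row(s).
- u[5] uid=8 → 5 match(es) in l → 5 row(s).
Total: 25 matched + 1 padded = 26 rows.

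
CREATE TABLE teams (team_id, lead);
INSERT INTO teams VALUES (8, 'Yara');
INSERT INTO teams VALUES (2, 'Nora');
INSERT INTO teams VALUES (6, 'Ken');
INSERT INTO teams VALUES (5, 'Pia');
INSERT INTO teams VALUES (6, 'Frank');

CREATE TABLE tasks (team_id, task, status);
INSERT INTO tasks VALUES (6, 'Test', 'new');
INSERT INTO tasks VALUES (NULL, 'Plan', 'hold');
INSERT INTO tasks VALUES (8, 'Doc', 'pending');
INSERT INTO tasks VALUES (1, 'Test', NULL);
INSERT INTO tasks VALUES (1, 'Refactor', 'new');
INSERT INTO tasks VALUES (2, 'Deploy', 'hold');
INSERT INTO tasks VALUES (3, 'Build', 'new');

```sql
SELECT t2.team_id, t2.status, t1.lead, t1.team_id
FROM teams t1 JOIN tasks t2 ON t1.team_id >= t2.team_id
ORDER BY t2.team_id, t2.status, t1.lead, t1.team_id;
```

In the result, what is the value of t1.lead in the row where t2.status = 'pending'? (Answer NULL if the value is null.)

INNER JOIN keeps only pairs where the ON condition holds.
Matching on t1.team_id >= t2.team_id. A NULL in a compared column never satisfies the condition.
- t1 (team_id=8) pairs with 6 row(s) of t2.
- t1 (team_id=2) pairs with 3 row(s) of t2.
- t1 (team_id=6) pairs with 5 row(s) of t2.
- t1 (team_id=5) pairs with 4 row(s) of t2.
- t1 (team_id=6) pairs with 5 row(s) of t2.

Yara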